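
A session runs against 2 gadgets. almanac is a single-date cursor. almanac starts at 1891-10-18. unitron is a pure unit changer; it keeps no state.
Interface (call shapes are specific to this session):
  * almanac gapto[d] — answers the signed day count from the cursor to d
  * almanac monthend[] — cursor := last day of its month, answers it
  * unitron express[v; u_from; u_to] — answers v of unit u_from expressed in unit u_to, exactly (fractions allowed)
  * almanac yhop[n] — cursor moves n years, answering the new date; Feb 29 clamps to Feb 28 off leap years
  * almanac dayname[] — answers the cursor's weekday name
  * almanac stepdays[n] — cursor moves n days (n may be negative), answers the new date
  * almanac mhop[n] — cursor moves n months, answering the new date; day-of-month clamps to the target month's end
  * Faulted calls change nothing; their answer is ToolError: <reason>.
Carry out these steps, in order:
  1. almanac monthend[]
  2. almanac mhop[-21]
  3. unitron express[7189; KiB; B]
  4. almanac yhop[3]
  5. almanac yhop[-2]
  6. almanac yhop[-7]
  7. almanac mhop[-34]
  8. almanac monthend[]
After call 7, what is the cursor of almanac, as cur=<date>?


Do: almanac monthend[]
See: 1891-10-31
Do: almanac mhop[n→-21]
See: 1890-01-31
Do: unitron express[v→7189; u_from→KiB; u_to→B]
See: 7361536
Do: almanac yhop[n→3]
See: 1893-01-31
Do: almanac yhop[n→-2]
See: 1891-01-31
Do: almanac yhop[n→-7]
See: 1884-01-31
Do: almanac mhop[n→-34]
See: 1881-03-31
Do: almanac monthend[]
See: 1881-03-31

Answer: cur=1881-03-31


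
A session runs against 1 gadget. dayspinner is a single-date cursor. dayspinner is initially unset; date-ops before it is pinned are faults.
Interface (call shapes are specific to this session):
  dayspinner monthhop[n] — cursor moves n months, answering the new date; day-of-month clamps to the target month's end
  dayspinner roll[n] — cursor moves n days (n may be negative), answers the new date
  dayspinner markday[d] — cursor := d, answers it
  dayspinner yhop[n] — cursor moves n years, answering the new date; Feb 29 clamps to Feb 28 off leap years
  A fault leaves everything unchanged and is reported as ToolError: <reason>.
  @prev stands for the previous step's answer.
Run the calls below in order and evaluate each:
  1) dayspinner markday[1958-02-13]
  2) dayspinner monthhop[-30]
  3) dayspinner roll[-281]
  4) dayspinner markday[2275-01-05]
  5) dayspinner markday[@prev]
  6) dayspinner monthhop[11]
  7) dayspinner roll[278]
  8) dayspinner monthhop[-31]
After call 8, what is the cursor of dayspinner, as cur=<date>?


Invoking dayspinner markday on 1958-02-13, and see 1958-02-13.
Then dayspinner monthhop on -30, — result: 1955-08-13.
Now I run dayspinner roll on -281, and get 1954-11-05.
I try dayspinner markday on 2275-01-05, → 2275-01-05.
I invoke dayspinner markday on @prev, yielding 2275-01-05.
Then dayspinner monthhop on 11, which returns 2275-12-05.
I call dayspinner roll on 278, and observe 2276-09-08.
Then dayspinner monthhop on -31, and observe 2274-02-08.

Answer: cur=2274-02-08


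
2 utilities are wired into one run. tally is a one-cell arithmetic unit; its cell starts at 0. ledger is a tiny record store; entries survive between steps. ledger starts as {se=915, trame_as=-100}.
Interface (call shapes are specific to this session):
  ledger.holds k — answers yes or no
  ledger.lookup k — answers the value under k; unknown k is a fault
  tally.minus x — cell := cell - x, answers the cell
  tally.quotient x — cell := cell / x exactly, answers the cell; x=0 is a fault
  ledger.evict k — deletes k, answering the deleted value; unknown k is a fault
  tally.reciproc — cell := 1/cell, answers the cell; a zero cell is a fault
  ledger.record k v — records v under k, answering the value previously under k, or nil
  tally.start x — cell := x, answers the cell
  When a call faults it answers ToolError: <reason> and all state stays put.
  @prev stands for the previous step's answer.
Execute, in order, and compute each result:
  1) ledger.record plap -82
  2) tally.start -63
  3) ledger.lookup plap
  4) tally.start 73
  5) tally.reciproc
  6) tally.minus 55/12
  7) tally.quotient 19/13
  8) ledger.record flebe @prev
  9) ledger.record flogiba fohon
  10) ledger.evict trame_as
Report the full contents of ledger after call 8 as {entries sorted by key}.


Answer: {flebe=-52039/16644, plap=-82, se=915, trame_as=-100}

Derivation:
I run ledger.record passing k: plap, v: -82, giving nil.
Then tally.start passing x: -63, and observe -63.
Calling ledger.lookup passing k: plap, and get -82.
Invoking tally.start passing x: 73: 73.
I call tally.reciproc(), and see 1/73.
Using tally.minus passing x: 55/12, yielding -4003/876.
I use tally.quotient passing x: 19/13, which returns -52039/16644.
I invoke ledger.record passing k: flebe, v: @prev, and get nil.
I use ledger.record passing k: flogiba, v: fohon, and observe nil.
I try ledger.evict passing k: trame_as, → -100.


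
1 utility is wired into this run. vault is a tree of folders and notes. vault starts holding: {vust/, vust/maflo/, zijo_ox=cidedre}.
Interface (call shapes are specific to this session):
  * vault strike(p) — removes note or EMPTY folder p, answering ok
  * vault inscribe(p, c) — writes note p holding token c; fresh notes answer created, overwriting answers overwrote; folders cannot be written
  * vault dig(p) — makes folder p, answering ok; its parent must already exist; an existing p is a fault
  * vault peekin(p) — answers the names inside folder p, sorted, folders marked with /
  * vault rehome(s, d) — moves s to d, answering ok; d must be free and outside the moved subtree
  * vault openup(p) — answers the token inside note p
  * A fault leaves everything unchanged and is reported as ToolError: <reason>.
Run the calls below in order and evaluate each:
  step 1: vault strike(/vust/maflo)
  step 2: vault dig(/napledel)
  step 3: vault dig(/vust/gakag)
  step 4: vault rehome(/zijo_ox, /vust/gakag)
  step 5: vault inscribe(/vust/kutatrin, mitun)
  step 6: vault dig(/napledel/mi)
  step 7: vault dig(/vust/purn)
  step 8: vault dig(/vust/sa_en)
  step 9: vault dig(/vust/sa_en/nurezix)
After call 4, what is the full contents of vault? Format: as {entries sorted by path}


Answer: {napledel/, vust/, vust/gakag/, zijo_ox=cidedre}

Derivation:
I use vault strike using p→/vust/maflo: ok.
Using vault dig using p→/napledel, — result: ok.
Then vault dig using p→/vust/gakag, and see ok.
Using vault rehome using s→/zijo_ox, d→/vust/gakag, → ToolError: exists.
I use vault inscribe using p→/vust/kutatrin, c→mitun, yielding created.
I invoke vault dig using p→/napledel/mi: ok.
I invoke vault dig using p→/vust/purn, which returns ok.
I invoke vault dig using p→/vust/sa_en, and observe ok.
Next I call vault dig using p→/vust/sa_en/nurezix, which returns ok.


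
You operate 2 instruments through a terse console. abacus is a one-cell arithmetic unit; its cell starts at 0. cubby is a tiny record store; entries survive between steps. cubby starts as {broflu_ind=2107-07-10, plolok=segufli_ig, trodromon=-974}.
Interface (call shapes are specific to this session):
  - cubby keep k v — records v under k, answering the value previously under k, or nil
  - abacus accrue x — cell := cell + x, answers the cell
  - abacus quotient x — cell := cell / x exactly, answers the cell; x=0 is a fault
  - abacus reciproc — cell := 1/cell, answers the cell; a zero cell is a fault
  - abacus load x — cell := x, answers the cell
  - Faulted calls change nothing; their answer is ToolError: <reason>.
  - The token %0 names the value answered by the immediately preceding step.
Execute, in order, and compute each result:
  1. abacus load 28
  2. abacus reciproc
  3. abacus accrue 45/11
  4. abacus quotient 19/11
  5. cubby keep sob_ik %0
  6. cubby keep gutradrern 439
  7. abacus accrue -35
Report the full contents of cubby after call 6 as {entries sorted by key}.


Answer: {broflu_ind=2107-07-10, gutradrern=439, plolok=segufli_ig, sob_ik=1271/532, trodromon=-974}

Derivation:
>>> abacus load 28
= 28
>>> abacus reciproc
= 1/28
>>> abacus accrue 45/11
= 1271/308
>>> abacus quotient 19/11
= 1271/532
>>> cubby keep sob_ik %0
= nil
>>> cubby keep gutradrern 439
= nil
>>> abacus accrue -35
= -17349/532


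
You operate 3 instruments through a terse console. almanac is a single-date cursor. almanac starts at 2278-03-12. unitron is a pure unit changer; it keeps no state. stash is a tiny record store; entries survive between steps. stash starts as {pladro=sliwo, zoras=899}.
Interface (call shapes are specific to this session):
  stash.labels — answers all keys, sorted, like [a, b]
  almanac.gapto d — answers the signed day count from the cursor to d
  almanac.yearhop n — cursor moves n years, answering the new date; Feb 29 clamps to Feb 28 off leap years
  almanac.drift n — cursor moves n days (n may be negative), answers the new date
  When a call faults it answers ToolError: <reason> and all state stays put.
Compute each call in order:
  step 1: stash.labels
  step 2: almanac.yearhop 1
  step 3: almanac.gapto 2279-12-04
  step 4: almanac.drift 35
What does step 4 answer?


Answer: 2279-04-16

Derivation:
Act: stash.labels[]
Obs: [pladro, zoras]
Act: almanac.yearhop[n=1]
Obs: 2279-03-12
Act: almanac.gapto[d=2279-12-04]
Obs: 267
Act: almanac.drift[n=35]
Obs: 2279-04-16


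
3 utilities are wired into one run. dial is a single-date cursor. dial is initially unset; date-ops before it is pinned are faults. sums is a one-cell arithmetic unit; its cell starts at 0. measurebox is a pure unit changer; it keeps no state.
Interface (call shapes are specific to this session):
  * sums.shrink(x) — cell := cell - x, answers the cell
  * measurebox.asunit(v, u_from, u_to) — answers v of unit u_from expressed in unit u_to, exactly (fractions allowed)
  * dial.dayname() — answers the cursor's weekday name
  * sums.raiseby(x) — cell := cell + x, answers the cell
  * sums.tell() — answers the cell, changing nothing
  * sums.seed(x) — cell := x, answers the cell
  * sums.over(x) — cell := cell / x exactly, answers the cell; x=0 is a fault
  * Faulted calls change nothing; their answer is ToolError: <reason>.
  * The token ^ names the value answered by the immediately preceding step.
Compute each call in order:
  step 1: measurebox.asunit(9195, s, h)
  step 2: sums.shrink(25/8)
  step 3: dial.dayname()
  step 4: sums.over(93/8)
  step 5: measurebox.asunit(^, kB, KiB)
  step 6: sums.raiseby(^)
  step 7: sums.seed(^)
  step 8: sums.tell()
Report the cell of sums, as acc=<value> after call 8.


Answer: acc=-6325/11904

Derivation:
% 1. measurebox.asunit(v=9195, u_from=s, u_to=h) == 613/240
% 2. sums.shrink(x=25/8) == -25/8
% 3. dial.dayname() == ToolError: no date set
% 4. sums.over(x=93/8) == -25/93
% 5. measurebox.asunit(v=^, u_from=kB, u_to=KiB) == -3125/11904
% 6. sums.raiseby(x=^) == -6325/11904
% 7. sums.seed(x=^) == -6325/11904
% 8. sums.tell() == -6325/11904


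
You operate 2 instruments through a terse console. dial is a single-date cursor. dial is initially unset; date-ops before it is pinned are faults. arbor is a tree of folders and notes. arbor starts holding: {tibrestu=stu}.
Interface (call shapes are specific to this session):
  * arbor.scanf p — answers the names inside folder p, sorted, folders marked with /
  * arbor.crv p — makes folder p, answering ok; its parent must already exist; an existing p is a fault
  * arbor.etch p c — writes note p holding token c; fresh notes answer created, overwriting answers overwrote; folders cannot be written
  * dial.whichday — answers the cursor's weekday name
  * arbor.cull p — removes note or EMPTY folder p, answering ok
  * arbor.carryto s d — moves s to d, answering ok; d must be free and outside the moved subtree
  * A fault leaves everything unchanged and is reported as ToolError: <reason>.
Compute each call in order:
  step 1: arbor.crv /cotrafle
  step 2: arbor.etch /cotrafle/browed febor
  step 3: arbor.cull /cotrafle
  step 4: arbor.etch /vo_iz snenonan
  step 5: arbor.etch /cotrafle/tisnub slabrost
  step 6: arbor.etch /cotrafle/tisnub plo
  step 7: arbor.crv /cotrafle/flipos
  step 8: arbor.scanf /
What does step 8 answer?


I try arbor.crv with p→/cotrafle, → ok.
Calling arbor.etch with p→/cotrafle/browed, c→febor, and observe created.
Next I call arbor.cull with p→/cotrafle, and observe ToolError: not empty.
Now I run arbor.etch with p→/vo_iz, c→snenonan, and see created.
I use arbor.etch with p→/cotrafle/tisnub, c→slabrost, — result: created.
Calling arbor.etch with p→/cotrafle/tisnub, c→plo, which returns overwrote.
I use arbor.crv with p→/cotrafle/flipos, and see ok.
I run arbor.scanf with p→/, → [cotrafle/, tibrestu, vo_iz].

Answer: [cotrafle/, tibrestu, vo_iz]


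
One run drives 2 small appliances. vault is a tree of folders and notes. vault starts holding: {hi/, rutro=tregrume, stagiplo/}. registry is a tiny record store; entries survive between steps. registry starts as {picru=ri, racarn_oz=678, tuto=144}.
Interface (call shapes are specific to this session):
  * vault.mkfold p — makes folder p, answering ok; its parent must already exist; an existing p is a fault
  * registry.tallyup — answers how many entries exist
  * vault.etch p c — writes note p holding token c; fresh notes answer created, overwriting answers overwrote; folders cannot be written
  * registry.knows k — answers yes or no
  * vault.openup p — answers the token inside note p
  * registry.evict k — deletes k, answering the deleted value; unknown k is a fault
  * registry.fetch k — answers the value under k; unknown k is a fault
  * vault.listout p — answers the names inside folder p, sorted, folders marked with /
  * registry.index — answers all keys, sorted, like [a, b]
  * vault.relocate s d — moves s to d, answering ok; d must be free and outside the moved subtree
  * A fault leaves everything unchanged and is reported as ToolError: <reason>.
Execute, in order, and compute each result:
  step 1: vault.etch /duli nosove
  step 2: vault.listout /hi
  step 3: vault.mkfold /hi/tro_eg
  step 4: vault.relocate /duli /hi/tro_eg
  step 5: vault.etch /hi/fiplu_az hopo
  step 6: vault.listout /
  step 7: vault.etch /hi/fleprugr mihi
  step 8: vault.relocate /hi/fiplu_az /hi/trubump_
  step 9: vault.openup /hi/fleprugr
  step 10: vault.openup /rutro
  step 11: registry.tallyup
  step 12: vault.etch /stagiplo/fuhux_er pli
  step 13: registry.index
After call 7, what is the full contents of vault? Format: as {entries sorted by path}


Answer: {duli=nosove, hi/, hi/fiplu_az=hopo, hi/fleprugr=mihi, hi/tro_eg/, rutro=tregrume, stagiplo/}

Derivation:
>>> vault.etch p='/duli' c='nosove'
  created
>>> vault.listout p='/hi'
  []
>>> vault.mkfold p='/hi/tro_eg'
  ok
>>> vault.relocate s='/duli' d='/hi/tro_eg'
  ToolError: exists
>>> vault.etch p='/hi/fiplu_az' c='hopo'
  created
>>> vault.listout p='/'
  [duli, hi/, rutro, stagiplo/]
>>> vault.etch p='/hi/fleprugr' c='mihi'
  created
>>> vault.relocate s='/hi/fiplu_az' d='/hi/trubump_'
  ok
>>> vault.openup p='/hi/fleprugr'
  mihi
>>> vault.openup p='/rutro'
  tregrume
>>> registry.tallyup
  3
>>> vault.etch p='/stagiplo/fuhux_er' c='pli'
  created
>>> registry.index
  [picru, racarn_oz, tuto]


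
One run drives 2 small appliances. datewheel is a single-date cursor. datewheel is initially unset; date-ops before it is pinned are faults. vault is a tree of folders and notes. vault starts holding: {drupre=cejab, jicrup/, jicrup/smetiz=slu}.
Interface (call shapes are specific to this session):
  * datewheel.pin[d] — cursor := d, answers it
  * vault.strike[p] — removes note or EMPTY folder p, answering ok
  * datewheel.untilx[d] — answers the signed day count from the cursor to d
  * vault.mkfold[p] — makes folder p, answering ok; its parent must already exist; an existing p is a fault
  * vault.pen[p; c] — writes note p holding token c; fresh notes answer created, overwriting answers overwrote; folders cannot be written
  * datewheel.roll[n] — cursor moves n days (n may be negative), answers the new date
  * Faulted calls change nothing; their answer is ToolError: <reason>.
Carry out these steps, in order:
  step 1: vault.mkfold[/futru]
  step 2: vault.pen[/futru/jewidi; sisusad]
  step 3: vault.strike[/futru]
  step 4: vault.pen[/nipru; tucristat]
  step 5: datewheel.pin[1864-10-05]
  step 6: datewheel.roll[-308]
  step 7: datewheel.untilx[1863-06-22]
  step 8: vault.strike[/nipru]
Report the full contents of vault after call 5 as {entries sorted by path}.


Act: vault.mkfold[p: /futru]
Obs: ok
Act: vault.pen[p: /futru/jewidi; c: sisusad]
Obs: created
Act: vault.strike[p: /futru]
Obs: ToolError: not empty
Act: vault.pen[p: /nipru; c: tucristat]
Obs: created
Act: datewheel.pin[d: 1864-10-05]
Obs: 1864-10-05
Act: datewheel.roll[n: -308]
Obs: 1863-12-02
Act: datewheel.untilx[d: 1863-06-22]
Obs: -163
Act: vault.strike[p: /nipru]
Obs: ok

Answer: {drupre=cejab, futru/, futru/jewidi=sisusad, jicrup/, jicrup/smetiz=slu, nipru=tucristat}


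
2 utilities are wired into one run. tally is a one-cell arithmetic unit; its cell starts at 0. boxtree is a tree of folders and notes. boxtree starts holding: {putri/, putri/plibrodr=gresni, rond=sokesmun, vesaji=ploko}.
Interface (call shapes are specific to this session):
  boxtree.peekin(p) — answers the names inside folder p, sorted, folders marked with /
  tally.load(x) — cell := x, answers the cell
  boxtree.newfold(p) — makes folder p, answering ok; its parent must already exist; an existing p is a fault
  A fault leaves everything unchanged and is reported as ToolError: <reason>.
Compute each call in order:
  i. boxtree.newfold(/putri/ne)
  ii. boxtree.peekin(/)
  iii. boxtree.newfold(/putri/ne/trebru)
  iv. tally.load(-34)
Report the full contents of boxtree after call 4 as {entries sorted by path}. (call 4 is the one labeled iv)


// boxtree.newfold(/putri/ne) == ok
// boxtree.peekin(/) == [putri/, rond, vesaji]
// boxtree.newfold(/putri/ne/trebru) == ok
// tally.load(-34) == -34

Answer: {putri/, putri/ne/, putri/ne/trebru/, putri/plibrodr=gresni, rond=sokesmun, vesaji=ploko}


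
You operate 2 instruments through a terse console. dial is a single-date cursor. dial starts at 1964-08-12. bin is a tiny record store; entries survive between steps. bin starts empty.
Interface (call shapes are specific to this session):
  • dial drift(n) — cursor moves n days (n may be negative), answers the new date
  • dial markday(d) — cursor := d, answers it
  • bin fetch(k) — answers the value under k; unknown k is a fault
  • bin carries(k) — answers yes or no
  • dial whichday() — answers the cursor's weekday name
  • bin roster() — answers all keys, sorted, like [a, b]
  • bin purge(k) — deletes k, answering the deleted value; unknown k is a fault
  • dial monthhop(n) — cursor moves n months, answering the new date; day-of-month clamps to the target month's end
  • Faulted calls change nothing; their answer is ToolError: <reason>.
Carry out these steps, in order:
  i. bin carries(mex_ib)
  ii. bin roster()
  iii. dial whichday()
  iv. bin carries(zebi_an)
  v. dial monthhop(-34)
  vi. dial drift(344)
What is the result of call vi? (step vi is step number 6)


Answer: 1962-09-21

Derivation:
! bin carries(mex_ib) ~> no
! bin roster() ~> []
! dial whichday() ~> Wednesday
! bin carries(zebi_an) ~> no
! dial monthhop(-34) ~> 1961-10-12
! dial drift(344) ~> 1962-09-21


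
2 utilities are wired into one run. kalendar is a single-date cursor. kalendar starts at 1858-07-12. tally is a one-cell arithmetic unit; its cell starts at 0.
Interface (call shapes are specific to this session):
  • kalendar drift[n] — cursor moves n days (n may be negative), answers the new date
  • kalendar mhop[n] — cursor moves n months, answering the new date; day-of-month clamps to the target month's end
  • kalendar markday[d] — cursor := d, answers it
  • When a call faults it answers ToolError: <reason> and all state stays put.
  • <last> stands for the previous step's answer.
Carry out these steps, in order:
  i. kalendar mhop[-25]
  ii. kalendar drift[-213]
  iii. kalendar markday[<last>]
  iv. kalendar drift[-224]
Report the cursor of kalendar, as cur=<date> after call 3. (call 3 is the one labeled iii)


[in] kalendar mhop n→-25
  1856-06-12
[in] kalendar drift n→-213
  1855-11-12
[in] kalendar markday d→<last>
  1855-11-12
[in] kalendar drift n→-224
  1855-04-02

Answer: cur=1855-11-12


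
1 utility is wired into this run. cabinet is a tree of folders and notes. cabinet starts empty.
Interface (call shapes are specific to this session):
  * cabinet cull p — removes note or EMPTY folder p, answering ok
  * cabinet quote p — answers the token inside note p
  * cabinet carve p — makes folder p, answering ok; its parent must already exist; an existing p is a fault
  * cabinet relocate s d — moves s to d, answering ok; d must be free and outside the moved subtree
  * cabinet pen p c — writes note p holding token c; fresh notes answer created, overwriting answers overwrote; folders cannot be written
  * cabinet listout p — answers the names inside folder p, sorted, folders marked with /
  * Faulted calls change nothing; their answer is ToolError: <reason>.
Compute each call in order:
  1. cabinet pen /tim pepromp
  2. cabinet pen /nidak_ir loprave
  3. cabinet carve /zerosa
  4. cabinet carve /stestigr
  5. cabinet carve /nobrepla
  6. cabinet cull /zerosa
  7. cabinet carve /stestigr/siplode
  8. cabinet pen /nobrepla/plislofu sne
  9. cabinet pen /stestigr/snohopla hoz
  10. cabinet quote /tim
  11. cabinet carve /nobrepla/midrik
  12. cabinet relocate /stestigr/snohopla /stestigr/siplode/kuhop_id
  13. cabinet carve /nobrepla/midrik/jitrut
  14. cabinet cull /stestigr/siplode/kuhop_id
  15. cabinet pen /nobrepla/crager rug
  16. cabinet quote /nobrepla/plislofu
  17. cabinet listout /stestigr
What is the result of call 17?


Step: cabinet pen[p=/tim; c=pepromp]
Result: created
Step: cabinet pen[p=/nidak_ir; c=loprave]
Result: created
Step: cabinet carve[p=/zerosa]
Result: ok
Step: cabinet carve[p=/stestigr]
Result: ok
Step: cabinet carve[p=/nobrepla]
Result: ok
Step: cabinet cull[p=/zerosa]
Result: ok
Step: cabinet carve[p=/stestigr/siplode]
Result: ok
Step: cabinet pen[p=/nobrepla/plislofu; c=sne]
Result: created
Step: cabinet pen[p=/stestigr/snohopla; c=hoz]
Result: created
Step: cabinet quote[p=/tim]
Result: pepromp
Step: cabinet carve[p=/nobrepla/midrik]
Result: ok
Step: cabinet relocate[s=/stestigr/snohopla; d=/stestigr/siplode/kuhop_id]
Result: ok
Step: cabinet carve[p=/nobrepla/midrik/jitrut]
Result: ok
Step: cabinet cull[p=/stestigr/siplode/kuhop_id]
Result: ok
Step: cabinet pen[p=/nobrepla/crager; c=rug]
Result: created
Step: cabinet quote[p=/nobrepla/plislofu]
Result: sne
Step: cabinet listout[p=/stestigr]
Result: [siplode/]

Answer: [siplode/]


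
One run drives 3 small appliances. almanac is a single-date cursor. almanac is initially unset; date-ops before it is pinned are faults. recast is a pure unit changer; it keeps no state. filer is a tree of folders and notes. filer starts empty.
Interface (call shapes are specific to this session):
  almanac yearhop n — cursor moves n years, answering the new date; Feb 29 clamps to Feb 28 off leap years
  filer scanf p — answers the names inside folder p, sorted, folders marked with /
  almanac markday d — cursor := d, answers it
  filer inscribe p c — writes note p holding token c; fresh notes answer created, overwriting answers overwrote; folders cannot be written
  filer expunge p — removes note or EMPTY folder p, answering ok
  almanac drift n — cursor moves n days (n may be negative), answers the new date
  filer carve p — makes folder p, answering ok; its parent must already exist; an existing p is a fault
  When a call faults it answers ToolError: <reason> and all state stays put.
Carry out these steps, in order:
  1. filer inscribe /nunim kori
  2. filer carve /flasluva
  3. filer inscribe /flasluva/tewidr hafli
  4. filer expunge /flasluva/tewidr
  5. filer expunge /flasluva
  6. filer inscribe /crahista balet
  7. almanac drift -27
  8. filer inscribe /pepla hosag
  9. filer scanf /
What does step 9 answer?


[in] filer inscribe p: /nunim c: kori
[out] created
[in] filer carve p: /flasluva
[out] ok
[in] filer inscribe p: /flasluva/tewidr c: hafli
[out] created
[in] filer expunge p: /flasluva/tewidr
[out] ok
[in] filer expunge p: /flasluva
[out] ok
[in] filer inscribe p: /crahista c: balet
[out] created
[in] almanac drift n: -27
[out] ToolError: no date set
[in] filer inscribe p: /pepla c: hosag
[out] created
[in] filer scanf p: /
[out] [crahista, nunim, pepla]

Answer: [crahista, nunim, pepla]


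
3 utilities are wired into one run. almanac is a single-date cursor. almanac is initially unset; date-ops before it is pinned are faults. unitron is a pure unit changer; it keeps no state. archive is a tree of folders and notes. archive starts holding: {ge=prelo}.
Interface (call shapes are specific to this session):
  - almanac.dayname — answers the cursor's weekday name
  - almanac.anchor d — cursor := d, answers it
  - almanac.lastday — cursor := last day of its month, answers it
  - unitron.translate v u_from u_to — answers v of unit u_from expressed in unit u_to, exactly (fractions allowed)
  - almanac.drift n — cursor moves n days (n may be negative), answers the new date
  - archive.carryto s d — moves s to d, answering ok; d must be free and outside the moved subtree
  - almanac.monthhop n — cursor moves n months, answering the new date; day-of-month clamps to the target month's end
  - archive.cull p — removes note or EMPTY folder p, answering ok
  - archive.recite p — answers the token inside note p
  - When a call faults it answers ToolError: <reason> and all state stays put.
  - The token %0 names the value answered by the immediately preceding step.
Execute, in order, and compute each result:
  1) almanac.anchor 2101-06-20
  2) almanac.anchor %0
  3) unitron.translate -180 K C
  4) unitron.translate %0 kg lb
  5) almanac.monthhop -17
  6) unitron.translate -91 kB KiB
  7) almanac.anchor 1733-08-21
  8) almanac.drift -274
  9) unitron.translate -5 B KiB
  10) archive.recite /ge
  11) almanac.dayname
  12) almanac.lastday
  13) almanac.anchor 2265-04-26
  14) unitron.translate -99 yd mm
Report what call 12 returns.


Answer: 1732-11-30

Derivation:
! 1. almanac.anchor(d=2101-06-20) -> 2101-06-20
! 2. almanac.anchor(d=%0) -> 2101-06-20
! 3. unitron.translate(v=-180, u_from=K, u_to=C) -> -9063/20
! 4. unitron.translate(v=%0, u_from=kg, u_to=lb) -> -45315000000/45359237
! 5. almanac.monthhop(n=-17) -> 2100-01-20
! 6. unitron.translate(v=-91, u_from=kB, u_to=KiB) -> -11375/128
! 7. almanac.anchor(d=1733-08-21) -> 1733-08-21
! 8. almanac.drift(n=-274) -> 1732-11-20
! 9. unitron.translate(v=-5, u_from=B, u_to=KiB) -> -5/1024
! 10. archive.recite(p=/ge) -> prelo
! 11. almanac.dayname() -> Thursday
! 12. almanac.lastday() -> 1732-11-30
! 13. almanac.anchor(d=2265-04-26) -> 2265-04-26
! 14. unitron.translate(v=-99, u_from=yd, u_to=mm) -> -452628/5


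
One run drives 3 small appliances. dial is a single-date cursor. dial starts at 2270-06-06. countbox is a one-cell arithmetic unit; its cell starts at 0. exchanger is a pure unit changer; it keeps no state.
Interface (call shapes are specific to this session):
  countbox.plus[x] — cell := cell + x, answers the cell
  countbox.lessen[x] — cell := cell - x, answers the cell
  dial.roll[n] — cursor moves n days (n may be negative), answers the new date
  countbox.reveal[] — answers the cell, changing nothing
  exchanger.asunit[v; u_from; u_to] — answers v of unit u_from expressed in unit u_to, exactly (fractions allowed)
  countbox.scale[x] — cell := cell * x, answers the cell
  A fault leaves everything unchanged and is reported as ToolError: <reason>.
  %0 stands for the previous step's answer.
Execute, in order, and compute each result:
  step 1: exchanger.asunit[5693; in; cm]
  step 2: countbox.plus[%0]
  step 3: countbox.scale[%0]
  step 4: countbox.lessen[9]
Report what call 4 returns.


I invoke exchanger.asunit on v='5693', u_from='in', u_to='cm', and get 723011/50.
Using countbox.plus on x='%0', → 723011/50.
I use countbox.scale on x='%0', → 522744906121/2500.
Calling countbox.lessen on x='9': 522744883621/2500.

Answer: 522744883621/2500


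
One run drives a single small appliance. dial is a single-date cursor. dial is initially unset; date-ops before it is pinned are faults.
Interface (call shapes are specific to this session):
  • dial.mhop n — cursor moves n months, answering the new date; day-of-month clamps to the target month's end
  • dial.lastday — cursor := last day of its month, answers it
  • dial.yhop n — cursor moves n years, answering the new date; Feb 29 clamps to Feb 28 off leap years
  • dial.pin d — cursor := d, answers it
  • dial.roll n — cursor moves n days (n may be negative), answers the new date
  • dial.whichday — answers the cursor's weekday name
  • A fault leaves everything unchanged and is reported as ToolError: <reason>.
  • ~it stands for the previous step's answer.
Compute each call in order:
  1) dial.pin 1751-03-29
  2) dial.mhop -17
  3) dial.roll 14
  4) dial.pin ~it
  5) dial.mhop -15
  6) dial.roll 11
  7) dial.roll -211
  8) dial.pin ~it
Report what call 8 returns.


-- dial.pin(d: 1751-03-29) : 1751-03-29
-- dial.mhop(n: -17) : 1749-10-29
-- dial.roll(n: 14) : 1749-11-12
-- dial.pin(d: ~it) : 1749-11-12
-- dial.mhop(n: -15) : 1748-08-12
-- dial.roll(n: 11) : 1748-08-23
-- dial.roll(n: -211) : 1748-01-25
-- dial.pin(d: ~it) : 1748-01-25

Answer: 1748-01-25


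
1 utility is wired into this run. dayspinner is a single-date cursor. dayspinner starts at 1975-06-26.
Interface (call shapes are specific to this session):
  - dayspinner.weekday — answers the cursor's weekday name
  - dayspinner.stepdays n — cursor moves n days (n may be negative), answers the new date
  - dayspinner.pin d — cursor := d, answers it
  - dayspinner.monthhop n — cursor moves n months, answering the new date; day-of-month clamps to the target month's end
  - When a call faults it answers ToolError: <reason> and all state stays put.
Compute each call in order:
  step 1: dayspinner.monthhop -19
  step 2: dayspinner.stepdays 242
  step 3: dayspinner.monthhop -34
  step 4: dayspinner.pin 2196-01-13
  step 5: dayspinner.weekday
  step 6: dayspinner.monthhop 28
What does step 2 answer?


Answer: 1974-07-26

Derivation:
I run dayspinner.monthhop with n='-19', giving 1973-11-26.
I invoke dayspinner.stepdays with n='242', giving 1974-07-26.
Invoking dayspinner.monthhop with n='-34', giving 1971-09-26.
Then dayspinner.pin with d='2196-01-13': 2196-01-13.
I try dayspinner.weekday, and observe Wednesday.
Then dayspinner.monthhop with n='28', and see 2198-05-13.


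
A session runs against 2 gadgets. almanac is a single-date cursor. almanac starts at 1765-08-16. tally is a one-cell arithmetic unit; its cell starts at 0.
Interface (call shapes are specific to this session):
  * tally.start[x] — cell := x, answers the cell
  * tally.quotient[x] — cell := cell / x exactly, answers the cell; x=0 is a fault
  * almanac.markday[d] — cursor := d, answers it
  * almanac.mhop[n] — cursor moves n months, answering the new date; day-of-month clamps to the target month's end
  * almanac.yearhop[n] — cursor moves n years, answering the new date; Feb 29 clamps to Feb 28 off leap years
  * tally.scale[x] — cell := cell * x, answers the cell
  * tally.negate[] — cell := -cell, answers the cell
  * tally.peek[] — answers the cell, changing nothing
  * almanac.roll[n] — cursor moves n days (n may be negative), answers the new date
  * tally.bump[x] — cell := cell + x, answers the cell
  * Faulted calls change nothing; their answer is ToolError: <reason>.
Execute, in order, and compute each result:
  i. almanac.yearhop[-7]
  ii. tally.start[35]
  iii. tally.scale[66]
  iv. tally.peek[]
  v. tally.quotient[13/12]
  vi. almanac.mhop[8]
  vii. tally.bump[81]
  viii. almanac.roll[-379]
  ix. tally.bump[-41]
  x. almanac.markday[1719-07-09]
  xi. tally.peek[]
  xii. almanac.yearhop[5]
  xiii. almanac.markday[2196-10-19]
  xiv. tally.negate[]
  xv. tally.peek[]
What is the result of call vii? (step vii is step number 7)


Answer: 28773/13

Derivation:
Do: yearhop[n='-7']
See: 1758-08-16
Do: start[x='35']
See: 35
Do: scale[x='66']
See: 2310
Do: peek[]
See: 2310
Do: quotient[x='13/12']
See: 27720/13
Do: mhop[n='8']
See: 1759-04-16
Do: bump[x='81']
See: 28773/13
Do: roll[n='-379']
See: 1758-04-02
Do: bump[x='-41']
See: 28240/13
Do: markday[d='1719-07-09']
See: 1719-07-09
Do: peek[]
See: 28240/13
Do: yearhop[n='5']
See: 1724-07-09
Do: markday[d='2196-10-19']
See: 2196-10-19
Do: negate[]
See: -28240/13
Do: peek[]
See: -28240/13


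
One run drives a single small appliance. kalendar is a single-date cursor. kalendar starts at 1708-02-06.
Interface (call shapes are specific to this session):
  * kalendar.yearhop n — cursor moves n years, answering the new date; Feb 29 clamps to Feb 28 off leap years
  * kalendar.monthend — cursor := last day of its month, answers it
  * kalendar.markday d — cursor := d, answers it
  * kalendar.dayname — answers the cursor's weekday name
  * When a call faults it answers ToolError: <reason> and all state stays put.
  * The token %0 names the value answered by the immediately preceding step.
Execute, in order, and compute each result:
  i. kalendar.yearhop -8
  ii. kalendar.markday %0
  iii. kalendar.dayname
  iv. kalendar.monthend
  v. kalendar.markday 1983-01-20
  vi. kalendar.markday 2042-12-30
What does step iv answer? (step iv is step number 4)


Answer: 1700-02-28

Derivation:
Now I run kalendar.yearhop using n=-8, → 1700-02-06.
Next I call kalendar.markday using d=%0, yielding 1700-02-06.
I try kalendar.dayname(), — result: Saturday.
I invoke kalendar.monthend, — result: 1700-02-28.
Then kalendar.markday using d=1983-01-20, and see 1983-01-20.
Calling kalendar.markday using d=2042-12-30, and see 2042-12-30.


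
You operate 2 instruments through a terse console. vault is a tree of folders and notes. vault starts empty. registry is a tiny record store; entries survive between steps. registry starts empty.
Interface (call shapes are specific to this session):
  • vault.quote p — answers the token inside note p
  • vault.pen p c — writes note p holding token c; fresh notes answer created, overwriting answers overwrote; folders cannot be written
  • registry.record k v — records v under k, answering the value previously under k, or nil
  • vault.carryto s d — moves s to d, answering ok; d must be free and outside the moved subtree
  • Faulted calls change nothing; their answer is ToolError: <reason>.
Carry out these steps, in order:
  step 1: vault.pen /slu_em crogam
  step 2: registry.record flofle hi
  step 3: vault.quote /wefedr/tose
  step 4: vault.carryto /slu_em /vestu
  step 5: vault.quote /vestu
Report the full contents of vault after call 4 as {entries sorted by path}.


-- 1. vault.pen(p→/slu_em, c→crogam) == created
-- 2. registry.record(k→flofle, v→hi) == nil
-- 3. vault.quote(p→/wefedr/tose) == ToolError: not found
-- 4. vault.carryto(s→/slu_em, d→/vestu) == ok
-- 5. vault.quote(p→/vestu) == crogam

Answer: {vestu=crogam}


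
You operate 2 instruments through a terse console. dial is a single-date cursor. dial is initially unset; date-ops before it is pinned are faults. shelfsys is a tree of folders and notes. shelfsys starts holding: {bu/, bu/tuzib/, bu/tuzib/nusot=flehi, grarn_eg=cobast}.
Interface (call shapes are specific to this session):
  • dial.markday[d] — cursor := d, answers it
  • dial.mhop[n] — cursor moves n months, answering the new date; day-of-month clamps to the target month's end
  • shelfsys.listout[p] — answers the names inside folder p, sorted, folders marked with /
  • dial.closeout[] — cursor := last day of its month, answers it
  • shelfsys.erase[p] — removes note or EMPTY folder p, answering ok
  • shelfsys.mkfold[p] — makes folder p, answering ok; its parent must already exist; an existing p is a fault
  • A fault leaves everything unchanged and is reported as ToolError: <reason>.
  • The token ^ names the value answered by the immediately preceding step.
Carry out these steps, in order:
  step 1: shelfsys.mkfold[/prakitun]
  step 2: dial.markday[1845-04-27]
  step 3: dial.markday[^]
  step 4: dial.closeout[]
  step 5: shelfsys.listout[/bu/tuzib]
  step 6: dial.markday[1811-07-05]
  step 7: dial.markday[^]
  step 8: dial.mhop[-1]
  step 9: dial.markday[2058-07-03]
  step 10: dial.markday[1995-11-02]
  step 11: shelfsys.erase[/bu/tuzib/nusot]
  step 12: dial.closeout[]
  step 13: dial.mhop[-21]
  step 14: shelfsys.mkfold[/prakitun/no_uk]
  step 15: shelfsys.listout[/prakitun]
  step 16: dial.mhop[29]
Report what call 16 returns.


Answer: 1996-07-28

Derivation:
Calling mkfold on p: /prakitun, which returns ok.
I use markday on d: 1845-04-27, giving 1845-04-27.
Calling markday on d: ^, and observe 1845-04-27.
I run closeout(), which returns 1845-04-30.
Now I run listout on p: /bu/tuzib, → [nusot].
Then markday on d: 1811-07-05, giving 1811-07-05.
I run markday on d: ^, and observe 1811-07-05.
Invoking mhop on n: -1, and see 1811-06-05.
Then markday on d: 2058-07-03, and get 2058-07-03.
Next I call markday on d: 1995-11-02, → 1995-11-02.
Now I run erase on p: /bu/tuzib/nusot, and get ok.
I run closeout, → 1995-11-30.
I try mhop on n: -21, — result: 1994-02-28.
I try mkfold on p: /prakitun/no_uk: ok.
Using listout on p: /prakitun, giving [no_uk/].
Invoking mhop on n: 29: 1996-07-28.


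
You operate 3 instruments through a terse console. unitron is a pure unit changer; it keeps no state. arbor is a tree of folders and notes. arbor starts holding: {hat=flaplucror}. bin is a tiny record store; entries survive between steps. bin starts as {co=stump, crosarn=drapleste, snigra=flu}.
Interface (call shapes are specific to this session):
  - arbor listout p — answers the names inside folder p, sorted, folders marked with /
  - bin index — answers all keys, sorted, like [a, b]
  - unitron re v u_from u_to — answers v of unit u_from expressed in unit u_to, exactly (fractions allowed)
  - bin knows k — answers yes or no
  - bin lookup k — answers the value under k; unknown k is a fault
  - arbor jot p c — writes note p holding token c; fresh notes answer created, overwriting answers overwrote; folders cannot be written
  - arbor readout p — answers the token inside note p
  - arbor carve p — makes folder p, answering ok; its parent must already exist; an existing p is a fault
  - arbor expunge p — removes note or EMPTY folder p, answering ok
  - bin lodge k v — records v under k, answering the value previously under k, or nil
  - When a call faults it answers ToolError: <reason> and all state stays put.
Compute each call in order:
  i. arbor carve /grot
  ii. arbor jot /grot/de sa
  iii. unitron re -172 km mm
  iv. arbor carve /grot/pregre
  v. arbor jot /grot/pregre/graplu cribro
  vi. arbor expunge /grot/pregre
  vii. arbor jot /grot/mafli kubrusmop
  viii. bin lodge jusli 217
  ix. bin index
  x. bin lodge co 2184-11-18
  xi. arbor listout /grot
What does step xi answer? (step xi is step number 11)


Answer: [de, mafli, pregre/]

Derivation:
$ arbor carve p='/grot'
[out] ok
$ arbor jot p='/grot/de' c='sa'
[out] created
$ unitron re v='-172' u_from='km' u_to='mm'
[out] -172000000
$ arbor carve p='/grot/pregre'
[out] ok
$ arbor jot p='/grot/pregre/graplu' c='cribro'
[out] created
$ arbor expunge p='/grot/pregre'
[out] ToolError: not empty
$ arbor jot p='/grot/mafli' c='kubrusmop'
[out] created
$ bin lodge k='jusli' v='217'
[out] nil
$ bin index
[out] [co, crosarn, jusli, snigra]
$ bin lodge k='co' v='2184-11-18'
[out] stump
$ arbor listout p='/grot'
[out] [de, mafli, pregre/]


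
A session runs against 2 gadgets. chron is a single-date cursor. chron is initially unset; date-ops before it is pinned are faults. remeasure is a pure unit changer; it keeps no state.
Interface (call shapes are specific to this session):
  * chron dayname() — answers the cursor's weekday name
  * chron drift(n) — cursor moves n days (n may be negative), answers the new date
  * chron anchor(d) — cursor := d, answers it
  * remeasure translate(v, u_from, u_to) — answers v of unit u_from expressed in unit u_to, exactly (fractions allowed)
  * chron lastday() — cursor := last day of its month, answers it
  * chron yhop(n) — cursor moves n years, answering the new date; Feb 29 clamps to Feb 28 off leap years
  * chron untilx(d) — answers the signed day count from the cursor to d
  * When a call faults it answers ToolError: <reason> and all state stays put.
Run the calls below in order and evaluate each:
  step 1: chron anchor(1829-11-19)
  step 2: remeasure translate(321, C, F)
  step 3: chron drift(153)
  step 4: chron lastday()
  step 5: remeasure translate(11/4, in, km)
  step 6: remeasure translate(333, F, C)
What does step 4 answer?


Answer: 1830-04-30

Derivation:
> chron anchor d=1829-11-19
= 1829-11-19
> remeasure translate v=321 u_from=C u_to=F
= 3049/5
> chron drift n=153
= 1830-04-21
> chron lastday
= 1830-04-30
> remeasure translate v=11/4 u_from=in u_to=km
= 1397/20000000
> remeasure translate v=333 u_from=F u_to=C
= 1505/9
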